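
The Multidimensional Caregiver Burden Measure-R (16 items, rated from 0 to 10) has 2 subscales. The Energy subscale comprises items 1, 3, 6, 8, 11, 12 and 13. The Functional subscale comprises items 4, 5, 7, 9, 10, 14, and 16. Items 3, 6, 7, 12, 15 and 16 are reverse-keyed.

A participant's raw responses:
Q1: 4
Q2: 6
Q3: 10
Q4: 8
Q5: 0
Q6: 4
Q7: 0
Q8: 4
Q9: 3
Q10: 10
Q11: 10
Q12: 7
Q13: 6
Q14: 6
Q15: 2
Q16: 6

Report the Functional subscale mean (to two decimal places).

5.86

Functional items: 4, 5, 7, 9, 10, 14, 16.
Of these, items 7 & 16 are reverse-keyed; reversed = (0+10) − raw = 10 − raw.
  item 4: 8
  item 5: 0
  item 7: 10 − 0 = 10
  item 9: 3
  item 10: 10
  item 14: 6
  item 16: 10 − 6 = 4
Sum = 8 + 0 + 10 + 3 + 10 + 6 + 4 = 41
Mean = 41 / 7 = 5.86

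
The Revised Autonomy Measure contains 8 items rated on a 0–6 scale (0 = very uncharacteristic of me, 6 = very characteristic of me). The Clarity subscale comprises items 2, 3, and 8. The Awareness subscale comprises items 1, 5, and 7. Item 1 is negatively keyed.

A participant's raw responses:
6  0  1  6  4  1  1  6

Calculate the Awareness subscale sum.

5

Awareness items: 1, 5, 7.
Of these, item 1 is negatively keyed; reverse-coded value = 6 − response.
  item 1: 6 − 6 = 0
  item 5: 4
  item 7: 1
Sum = 0 + 4 + 1 = 5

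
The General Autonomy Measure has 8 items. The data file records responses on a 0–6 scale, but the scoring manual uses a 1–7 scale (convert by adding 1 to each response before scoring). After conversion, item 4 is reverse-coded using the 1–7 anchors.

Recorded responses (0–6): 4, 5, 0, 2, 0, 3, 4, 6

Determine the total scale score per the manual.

34

Convert to 1–7: 5, 6, 1, 3, 1, 4, 5, 7
Reverse-coded (on a 1–7 scale, reversed = 8 − raw):
  item 4: 8 − 3 = 5
Scored: 5, 6, 1, 5, 1, 4, 5, 7
Total = 34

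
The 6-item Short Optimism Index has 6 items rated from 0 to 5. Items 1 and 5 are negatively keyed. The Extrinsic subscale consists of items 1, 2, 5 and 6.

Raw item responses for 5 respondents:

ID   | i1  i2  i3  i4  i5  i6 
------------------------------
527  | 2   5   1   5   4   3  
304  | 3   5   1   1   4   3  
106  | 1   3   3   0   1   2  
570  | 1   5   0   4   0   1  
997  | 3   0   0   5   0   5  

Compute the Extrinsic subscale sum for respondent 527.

Respondent 527 raw: 2, 5, 1, 5, 4, 3.
Extrinsic items: 1, 2, 5, 6.
Reverse-coded (reversed = (0+5) − raw = 5 − raw):
  item 1: 5 − 2 = 3
  item 2: 5
  item 5: 5 − 4 = 1
  item 6: 3
Sum = 3 + 5 + 1 + 3 = 12

12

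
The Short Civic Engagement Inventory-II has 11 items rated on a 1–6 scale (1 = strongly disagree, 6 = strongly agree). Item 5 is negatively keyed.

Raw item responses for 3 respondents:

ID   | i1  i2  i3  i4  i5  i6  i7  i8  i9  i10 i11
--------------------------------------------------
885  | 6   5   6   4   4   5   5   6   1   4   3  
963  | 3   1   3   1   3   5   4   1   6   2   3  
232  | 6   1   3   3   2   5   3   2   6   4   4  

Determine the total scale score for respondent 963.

33

Respondent 963 raw: 3, 1, 3, 1, 3, 5, 4, 1, 6, 2, 3.
Reverse-coded (reversed = (1+6) − raw = 7 − raw):
  item 1: 3
  item 2: 1
  item 3: 3
  item 4: 1
  item 5: 7 − 3 = 4
  item 6: 5
  item 7: 4
  item 8: 1
  item 9: 6
  item 10: 2
  item 11: 3
Sum = 3 + 1 + 3 + 1 + 4 + 5 + 4 + 1 + 6 + 2 + 3 = 33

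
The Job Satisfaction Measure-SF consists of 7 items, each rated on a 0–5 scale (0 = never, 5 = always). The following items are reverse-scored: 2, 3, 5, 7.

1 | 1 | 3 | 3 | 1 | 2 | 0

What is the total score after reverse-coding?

Reverse-coded items (reverse-coded value = 5 − response):
  item 2: 5 − 1 = 4
  item 3: 5 − 3 = 2
  item 5: 5 − 1 = 4
  item 7: 5 − 0 = 5
Scored items: 1, 4, 2, 3, 4, 2, 5
Total = 1 + 4 + 2 + 3 + 4 + 2 + 5 = 21

21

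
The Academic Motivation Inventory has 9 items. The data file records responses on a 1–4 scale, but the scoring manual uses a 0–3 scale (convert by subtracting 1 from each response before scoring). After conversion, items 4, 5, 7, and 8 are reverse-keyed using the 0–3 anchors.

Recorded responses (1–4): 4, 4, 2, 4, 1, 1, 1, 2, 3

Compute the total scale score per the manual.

Convert to 0–3: 3, 3, 1, 3, 0, 0, 0, 1, 2
Reverse-coded (reversed = (0+3) − raw = 3 − raw):
  item 4: 3 − 3 = 0
  item 5: 3 − 0 = 3
  item 7: 3 − 0 = 3
  item 8: 3 − 1 = 2
Scored: 3, 3, 1, 0, 3, 0, 3, 2, 2
Total = 17

17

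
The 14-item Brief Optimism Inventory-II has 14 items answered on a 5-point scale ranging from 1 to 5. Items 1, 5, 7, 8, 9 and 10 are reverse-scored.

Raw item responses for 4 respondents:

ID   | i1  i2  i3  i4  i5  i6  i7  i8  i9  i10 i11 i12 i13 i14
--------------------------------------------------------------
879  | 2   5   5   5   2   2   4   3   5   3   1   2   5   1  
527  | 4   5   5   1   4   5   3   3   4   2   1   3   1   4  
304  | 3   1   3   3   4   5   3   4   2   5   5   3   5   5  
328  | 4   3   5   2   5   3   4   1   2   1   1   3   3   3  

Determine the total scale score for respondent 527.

41

Respondent 527 raw: 4, 5, 5, 1, 4, 5, 3, 3, 4, 2, 1, 3, 1, 4.
Reverse-coded (on a 1–5 scale, reversed = 6 − raw):
  item 1: 6 − 4 = 2
  item 2: 5
  item 3: 5
  item 4: 1
  item 5: 6 − 4 = 2
  item 6: 5
  item 7: 6 − 3 = 3
  item 8: 6 − 3 = 3
  item 9: 6 − 4 = 2
  item 10: 6 − 2 = 4
  item 11: 1
  item 12: 3
  item 13: 1
  item 14: 4
Sum = 2 + 5 + 5 + 1 + 2 + 5 + 3 + 3 + 2 + 4 + 1 + 3 + 1 + 4 = 41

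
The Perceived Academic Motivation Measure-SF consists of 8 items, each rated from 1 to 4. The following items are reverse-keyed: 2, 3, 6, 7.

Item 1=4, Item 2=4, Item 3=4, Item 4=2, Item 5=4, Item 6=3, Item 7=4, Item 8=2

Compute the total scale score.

17

Raw sum = 27. Reverse-keyed items: 2, 3, 6, 7; their raw sum = 15.
Each reversal replaces raw with 5 − raw, changing the total by 5 − 2·raw per item.
Total = 27 + 4·5 − 2·15 = 27 + 20 − 30 = 17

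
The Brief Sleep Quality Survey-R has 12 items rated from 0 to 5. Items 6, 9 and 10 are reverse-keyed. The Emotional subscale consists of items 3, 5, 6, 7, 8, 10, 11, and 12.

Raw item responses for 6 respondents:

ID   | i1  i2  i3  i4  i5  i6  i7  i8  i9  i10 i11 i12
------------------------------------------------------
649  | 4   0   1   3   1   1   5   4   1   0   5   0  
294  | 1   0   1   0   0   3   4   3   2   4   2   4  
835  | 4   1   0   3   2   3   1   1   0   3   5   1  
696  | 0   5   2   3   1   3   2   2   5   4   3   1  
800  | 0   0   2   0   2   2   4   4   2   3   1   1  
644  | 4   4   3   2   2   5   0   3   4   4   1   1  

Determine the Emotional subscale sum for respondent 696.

Respondent 696 raw: 0, 5, 2, 3, 1, 3, 2, 2, 5, 4, 3, 1.
Emotional items: 3, 5, 6, 7, 8, 10, 11, 12.
Reverse-coded (reverse-coded value = 5 − response):
  item 3: 2
  item 5: 1
  item 6: 5 − 3 = 2
  item 7: 2
  item 8: 2
  item 10: 5 − 4 = 1
  item 11: 3
  item 12: 1
Sum = 2 + 1 + 2 + 2 + 2 + 1 + 3 + 1 = 14

14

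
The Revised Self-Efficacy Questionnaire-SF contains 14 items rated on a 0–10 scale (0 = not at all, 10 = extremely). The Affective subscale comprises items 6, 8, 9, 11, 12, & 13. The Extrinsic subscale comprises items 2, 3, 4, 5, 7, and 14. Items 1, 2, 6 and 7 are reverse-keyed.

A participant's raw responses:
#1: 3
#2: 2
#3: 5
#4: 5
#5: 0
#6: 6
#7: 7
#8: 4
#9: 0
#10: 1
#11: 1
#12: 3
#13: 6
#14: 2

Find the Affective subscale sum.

18

Affective items: 6, 8, 9, 11, 12, 13.
Of these, item 6 is reverse-keyed; on a 0–10 scale, reversed = 10 − raw.
  item 6: 10 − 6 = 4
  item 8: 4
  item 9: 0
  item 11: 1
  item 12: 3
  item 13: 6
Sum = 4 + 4 + 0 + 1 + 3 + 6 = 18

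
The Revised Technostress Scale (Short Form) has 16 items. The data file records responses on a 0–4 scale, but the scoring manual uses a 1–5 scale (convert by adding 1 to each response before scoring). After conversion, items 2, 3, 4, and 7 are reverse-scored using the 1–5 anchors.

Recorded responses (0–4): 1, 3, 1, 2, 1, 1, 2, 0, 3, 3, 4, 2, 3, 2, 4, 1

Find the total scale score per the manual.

Convert to 1–5: 2, 4, 2, 3, 2, 2, 3, 1, 4, 4, 5, 3, 4, 3, 5, 2
Reverse-coded (on a 1–5 scale, reversed = 6 − raw):
  item 2: 6 − 4 = 2
  item 3: 6 − 2 = 4
  item 4: 6 − 3 = 3
  item 7: 6 − 3 = 3
Scored: 2, 2, 4, 3, 2, 2, 3, 1, 4, 4, 5, 3, 4, 3, 5, 2
Total = 49

49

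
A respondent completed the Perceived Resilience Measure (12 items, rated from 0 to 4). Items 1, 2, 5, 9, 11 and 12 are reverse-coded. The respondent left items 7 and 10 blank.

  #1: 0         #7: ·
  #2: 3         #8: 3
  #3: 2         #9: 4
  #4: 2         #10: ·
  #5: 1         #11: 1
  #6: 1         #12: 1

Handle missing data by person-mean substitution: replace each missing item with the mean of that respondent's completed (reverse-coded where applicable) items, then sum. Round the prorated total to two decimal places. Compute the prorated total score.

26.40

Reverse-coded (reverse-coded value = 4 − response):
  item 1: 4 − 0 = 4
  item 2: 4 − 3 = 1
  item 5: 4 − 1 = 3
  item 9: 4 − 4 = 0
  item 11: 4 − 1 = 3
  item 12: 4 − 1 = 3
Completed scored items (10 of 12): 4, 1, 2, 2, 3, 1, 3, 0, 3, 3; sum = 22.
Person mean = 22 / 10 ≈ 2.2000
Prorated total = (22 / 10) × 12 = 26.40 (to 2 dp)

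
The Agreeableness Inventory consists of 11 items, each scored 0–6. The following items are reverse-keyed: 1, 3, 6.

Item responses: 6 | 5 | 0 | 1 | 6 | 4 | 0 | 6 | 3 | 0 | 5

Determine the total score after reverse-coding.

34

Apply reverse scoring (on a 0–6 scale, reversed = 6 − raw):
  item 1: 6 − 6 = 0
  item 3: 6 − 0 = 6
  item 6: 6 − 4 = 2
Scored items: 0, 5, 6, 1, 6, 2, 0, 6, 3, 0, 5
Total = 0 + 5 + 6 + 1 + 6 + 2 + 0 + 6 + 3 + 0 + 5 = 34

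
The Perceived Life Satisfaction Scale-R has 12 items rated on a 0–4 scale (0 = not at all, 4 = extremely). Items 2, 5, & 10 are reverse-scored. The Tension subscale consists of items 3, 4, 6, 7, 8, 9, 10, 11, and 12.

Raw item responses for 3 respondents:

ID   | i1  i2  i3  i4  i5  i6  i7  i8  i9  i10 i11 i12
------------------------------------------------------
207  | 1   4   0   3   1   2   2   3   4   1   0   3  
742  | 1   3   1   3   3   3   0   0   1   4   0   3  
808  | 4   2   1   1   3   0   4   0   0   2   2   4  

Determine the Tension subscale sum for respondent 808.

Respondent 808 raw: 4, 2, 1, 1, 3, 0, 4, 0, 0, 2, 2, 4.
Tension items: 3, 4, 6, 7, 8, 9, 10, 11, 12.
Reverse-coded (reverse-coded value = 4 − response):
  item 3: 1
  item 4: 1
  item 6: 0
  item 7: 4
  item 8: 0
  item 9: 0
  item 10: 4 − 2 = 2
  item 11: 2
  item 12: 4
Sum = 1 + 1 + 0 + 4 + 0 + 0 + 2 + 2 + 4 = 14

14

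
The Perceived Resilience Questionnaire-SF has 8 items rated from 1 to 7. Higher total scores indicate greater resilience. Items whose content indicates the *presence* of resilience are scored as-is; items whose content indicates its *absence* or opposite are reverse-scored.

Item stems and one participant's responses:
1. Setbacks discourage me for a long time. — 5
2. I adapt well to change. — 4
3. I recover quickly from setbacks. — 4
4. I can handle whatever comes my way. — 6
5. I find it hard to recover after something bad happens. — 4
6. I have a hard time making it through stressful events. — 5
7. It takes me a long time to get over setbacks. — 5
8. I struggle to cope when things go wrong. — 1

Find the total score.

34

Items 1, 5, 6, 7, 8 describe the absence/opposite of resilience → reverse-score.
reversed = (1+7) − raw = 8 − raw.
  item 1: 8 − 5 = 3
  item 2: 4
  item 3: 4
  item 4: 6
  item 5: 8 − 4 = 4
  item 6: 8 − 5 = 3
  item 7: 8 − 5 = 3
  item 8: 8 − 1 = 7
Total = 3 + 4 + 4 + 6 + 4 + 3 + 3 + 7 = 34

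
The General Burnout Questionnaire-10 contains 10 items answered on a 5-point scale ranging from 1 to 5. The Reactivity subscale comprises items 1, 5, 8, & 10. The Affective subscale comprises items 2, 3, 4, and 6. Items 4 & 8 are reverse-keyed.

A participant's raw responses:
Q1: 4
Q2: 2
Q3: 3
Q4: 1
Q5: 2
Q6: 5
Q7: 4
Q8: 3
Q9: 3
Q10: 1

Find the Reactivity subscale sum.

Reactivity items: 1, 5, 8, 10.
Of these, item 8 is reverse-keyed; on a 1–5 scale, reversed = 6 − raw.
  item 1: 4
  item 5: 2
  item 8: 6 − 3 = 3
  item 10: 1
Sum = 4 + 2 + 3 + 1 = 10

10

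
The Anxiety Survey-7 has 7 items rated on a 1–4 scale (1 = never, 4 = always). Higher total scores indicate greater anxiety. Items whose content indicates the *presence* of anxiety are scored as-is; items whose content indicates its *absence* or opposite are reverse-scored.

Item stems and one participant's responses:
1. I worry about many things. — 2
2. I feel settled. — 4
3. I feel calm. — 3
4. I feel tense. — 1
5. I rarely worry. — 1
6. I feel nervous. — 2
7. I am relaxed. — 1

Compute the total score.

16

Items 2, 3, 5, 7 describe the absence/opposite of anxiety → reverse-score.
reversed = (1+4) − raw = 5 − raw.
  item 1: 2
  item 2: 5 − 4 = 1
  item 3: 5 − 3 = 2
  item 4: 1
  item 5: 5 − 1 = 4
  item 6: 2
  item 7: 5 − 1 = 4
Total = 2 + 1 + 2 + 1 + 4 + 2 + 4 = 16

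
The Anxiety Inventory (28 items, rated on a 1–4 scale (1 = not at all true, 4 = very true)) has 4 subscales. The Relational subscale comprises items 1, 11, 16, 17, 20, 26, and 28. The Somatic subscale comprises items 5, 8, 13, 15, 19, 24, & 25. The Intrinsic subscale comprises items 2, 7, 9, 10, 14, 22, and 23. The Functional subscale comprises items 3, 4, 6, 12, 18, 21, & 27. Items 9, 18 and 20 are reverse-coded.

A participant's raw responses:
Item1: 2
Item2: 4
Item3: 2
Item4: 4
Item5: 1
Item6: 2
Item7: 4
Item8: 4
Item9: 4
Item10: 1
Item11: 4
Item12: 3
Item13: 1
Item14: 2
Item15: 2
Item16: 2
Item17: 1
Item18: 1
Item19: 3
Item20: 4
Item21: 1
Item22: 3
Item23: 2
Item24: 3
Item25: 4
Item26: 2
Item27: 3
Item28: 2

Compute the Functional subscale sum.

Functional items: 3, 4, 6, 12, 18, 21, 27.
Of these, item 18 is reverse-coded; reversed = (1+4) − raw = 5 − raw.
  item 3: 2
  item 4: 4
  item 6: 2
  item 12: 3
  item 18: 5 − 1 = 4
  item 21: 1
  item 27: 3
Sum = 2 + 4 + 2 + 3 + 4 + 1 + 3 = 19

19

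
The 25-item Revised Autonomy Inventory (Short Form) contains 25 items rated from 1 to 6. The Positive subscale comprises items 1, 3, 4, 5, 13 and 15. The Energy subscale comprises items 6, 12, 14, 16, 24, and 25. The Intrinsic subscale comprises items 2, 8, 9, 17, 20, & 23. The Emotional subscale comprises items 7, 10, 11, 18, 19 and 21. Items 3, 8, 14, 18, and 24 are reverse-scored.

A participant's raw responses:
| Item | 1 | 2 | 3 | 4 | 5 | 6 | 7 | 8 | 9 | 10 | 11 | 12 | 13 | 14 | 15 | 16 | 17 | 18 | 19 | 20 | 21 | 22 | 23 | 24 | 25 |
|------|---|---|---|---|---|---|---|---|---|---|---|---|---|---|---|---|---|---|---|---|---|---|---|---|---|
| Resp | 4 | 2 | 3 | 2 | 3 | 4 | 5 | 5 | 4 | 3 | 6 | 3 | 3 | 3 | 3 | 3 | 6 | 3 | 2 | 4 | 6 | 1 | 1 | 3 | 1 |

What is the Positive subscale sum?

Positive items: 1, 3, 4, 5, 13, 15.
Of these, item 3 is reverse-scored; reverse-coded value = 7 − response.
  item 1: 4
  item 3: 7 − 3 = 4
  item 4: 2
  item 5: 3
  item 13: 3
  item 15: 3
Sum = 4 + 4 + 2 + 3 + 3 + 3 = 19

19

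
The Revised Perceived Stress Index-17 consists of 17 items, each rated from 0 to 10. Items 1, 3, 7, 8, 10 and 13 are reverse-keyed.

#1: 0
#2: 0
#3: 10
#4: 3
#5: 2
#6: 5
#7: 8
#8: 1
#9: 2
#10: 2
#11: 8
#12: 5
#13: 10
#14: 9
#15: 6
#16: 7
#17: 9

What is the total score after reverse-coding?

Reversing items 1, 3, 7, 8, 10 and 13 with 10 − raw:
Total = (10−0) + 0 + (10−10) + 3 + 2 + 5 + (10−8) + (10−1) + 2 + (10−2) + 8 + 5 + (10−10) + 9 + 6 + 7 + 9
      = 10 + 0 + 0 + 3 + 2 + 5 + 2 + 9 + 2 + 8 + 8 + 5 + 0 + 9 + 6 + 7 + 9 = 85

85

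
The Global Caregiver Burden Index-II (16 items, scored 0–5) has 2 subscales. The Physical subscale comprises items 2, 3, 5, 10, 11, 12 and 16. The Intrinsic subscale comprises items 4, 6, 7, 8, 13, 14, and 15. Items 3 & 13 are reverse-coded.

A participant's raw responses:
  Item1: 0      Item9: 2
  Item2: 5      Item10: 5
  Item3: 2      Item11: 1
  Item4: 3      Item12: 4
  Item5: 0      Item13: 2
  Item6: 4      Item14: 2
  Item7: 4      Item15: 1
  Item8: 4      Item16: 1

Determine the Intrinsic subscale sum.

21

Intrinsic items: 4, 6, 7, 8, 13, 14, 15.
Of these, item 13 is reverse-coded; on a 0–5 scale, reversed = 5 − raw.
  item 4: 3
  item 6: 4
  item 7: 4
  item 8: 4
  item 13: 5 − 2 = 3
  item 14: 2
  item 15: 1
Sum = 3 + 4 + 4 + 4 + 3 + 2 + 1 = 21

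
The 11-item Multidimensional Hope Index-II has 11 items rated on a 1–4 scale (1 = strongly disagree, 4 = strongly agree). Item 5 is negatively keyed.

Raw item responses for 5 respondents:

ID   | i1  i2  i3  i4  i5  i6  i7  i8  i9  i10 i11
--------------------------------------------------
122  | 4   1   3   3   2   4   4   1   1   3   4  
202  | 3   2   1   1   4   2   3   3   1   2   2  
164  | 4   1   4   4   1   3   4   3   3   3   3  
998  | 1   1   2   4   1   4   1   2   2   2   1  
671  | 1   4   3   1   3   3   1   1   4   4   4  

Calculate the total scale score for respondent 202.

Respondent 202 raw: 3, 2, 1, 1, 4, 2, 3, 3, 1, 2, 2.
Reverse-coded (reversed = (1+4) − raw = 5 − raw):
  item 1: 3
  item 2: 2
  item 3: 1
  item 4: 1
  item 5: 5 − 4 = 1
  item 6: 2
  item 7: 3
  item 8: 3
  item 9: 1
  item 10: 2
  item 11: 2
Sum = 3 + 2 + 1 + 1 + 1 + 2 + 3 + 3 + 1 + 2 + 2 = 21

21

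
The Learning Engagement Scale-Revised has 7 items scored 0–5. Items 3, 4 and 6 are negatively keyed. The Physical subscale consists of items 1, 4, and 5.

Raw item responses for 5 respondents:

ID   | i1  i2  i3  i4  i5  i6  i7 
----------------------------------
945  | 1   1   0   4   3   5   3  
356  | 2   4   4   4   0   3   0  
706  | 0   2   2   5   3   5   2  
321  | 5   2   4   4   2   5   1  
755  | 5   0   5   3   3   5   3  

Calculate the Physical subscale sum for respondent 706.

3

Respondent 706 raw: 0, 2, 2, 5, 3, 5, 2.
Physical items: 1, 4, 5.
Reverse-coded (reversed = (0+5) − raw = 5 − raw):
  item 1: 0
  item 4: 5 − 5 = 0
  item 5: 3
Sum = 0 + 0 + 3 = 3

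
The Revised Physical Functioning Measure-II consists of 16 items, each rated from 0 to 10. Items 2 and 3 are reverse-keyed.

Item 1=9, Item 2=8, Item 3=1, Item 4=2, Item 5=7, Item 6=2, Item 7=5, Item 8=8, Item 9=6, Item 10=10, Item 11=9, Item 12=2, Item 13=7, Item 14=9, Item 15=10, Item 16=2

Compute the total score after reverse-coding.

99

Raw sum = 97. Reverse-keyed items: 2, 3; their raw sum = 9.
Each reversal replaces raw with 10 − raw, changing the total by 10 − 2·raw per item.
Total = 97 + 2·10 − 2·9 = 97 + 20 − 18 = 99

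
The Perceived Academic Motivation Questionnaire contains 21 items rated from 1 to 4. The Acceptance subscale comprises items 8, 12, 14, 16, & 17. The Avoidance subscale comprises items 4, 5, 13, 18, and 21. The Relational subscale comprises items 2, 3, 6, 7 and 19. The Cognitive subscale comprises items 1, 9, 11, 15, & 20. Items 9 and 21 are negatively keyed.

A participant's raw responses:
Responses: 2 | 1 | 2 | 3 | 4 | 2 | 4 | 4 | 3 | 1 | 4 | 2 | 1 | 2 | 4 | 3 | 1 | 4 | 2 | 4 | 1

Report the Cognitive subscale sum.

Cognitive items: 1, 9, 11, 15, 20.
Of these, item 9 is negatively keyed; reversed = (1+4) − raw = 5 − raw.
  item 1: 2
  item 9: 5 − 3 = 2
  item 11: 4
  item 15: 4
  item 20: 4
Sum = 2 + 2 + 4 + 4 + 4 = 16

16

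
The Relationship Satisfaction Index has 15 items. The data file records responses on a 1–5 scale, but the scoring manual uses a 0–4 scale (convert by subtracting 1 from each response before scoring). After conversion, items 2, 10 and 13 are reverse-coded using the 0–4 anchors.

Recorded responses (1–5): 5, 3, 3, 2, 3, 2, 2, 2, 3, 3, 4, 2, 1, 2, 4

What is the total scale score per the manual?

30

Convert to 0–4: 4, 2, 2, 1, 2, 1, 1, 1, 2, 2, 3, 1, 0, 1, 3
Reverse-coded (reversed = (0+4) − raw = 4 − raw):
  item 2: 4 − 2 = 2
  item 10: 4 − 2 = 2
  item 13: 4 − 0 = 4
Scored: 4, 2, 2, 1, 2, 1, 1, 1, 2, 2, 3, 1, 4, 1, 3
Total = 30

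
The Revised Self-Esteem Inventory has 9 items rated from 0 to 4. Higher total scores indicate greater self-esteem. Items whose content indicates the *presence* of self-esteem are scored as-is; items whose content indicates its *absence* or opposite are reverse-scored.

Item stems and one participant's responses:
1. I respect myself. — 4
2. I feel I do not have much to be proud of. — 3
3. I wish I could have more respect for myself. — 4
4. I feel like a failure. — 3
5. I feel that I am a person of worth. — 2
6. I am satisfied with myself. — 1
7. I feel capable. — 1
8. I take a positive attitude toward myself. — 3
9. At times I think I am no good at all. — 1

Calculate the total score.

16

Items 2, 3, 4, 9 describe the absence/opposite of self-esteem → reverse-score.
reverse-coded value = 4 − response.
  item 1: 4
  item 2: 4 − 3 = 1
  item 3: 4 − 4 = 0
  item 4: 4 − 3 = 1
  item 5: 2
  item 6: 1
  item 7: 1
  item 8: 3
  item 9: 4 − 1 = 3
Total = 4 + 1 + 0 + 1 + 2 + 1 + 1 + 3 + 3 = 16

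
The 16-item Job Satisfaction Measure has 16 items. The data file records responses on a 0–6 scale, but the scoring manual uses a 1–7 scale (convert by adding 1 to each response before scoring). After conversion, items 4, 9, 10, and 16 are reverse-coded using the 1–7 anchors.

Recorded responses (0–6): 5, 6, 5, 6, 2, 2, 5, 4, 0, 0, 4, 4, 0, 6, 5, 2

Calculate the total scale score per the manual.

80

Convert to 1–7: 6, 7, 6, 7, 3, 3, 6, 5, 1, 1, 5, 5, 1, 7, 6, 3
Reverse-coded (reversed = (1+7) − raw = 8 − raw):
  item 4: 8 − 7 = 1
  item 9: 8 − 1 = 7
  item 10: 8 − 1 = 7
  item 16: 8 − 3 = 5
Scored: 6, 7, 6, 1, 3, 3, 6, 5, 7, 7, 5, 5, 1, 7, 6, 5
Total = 80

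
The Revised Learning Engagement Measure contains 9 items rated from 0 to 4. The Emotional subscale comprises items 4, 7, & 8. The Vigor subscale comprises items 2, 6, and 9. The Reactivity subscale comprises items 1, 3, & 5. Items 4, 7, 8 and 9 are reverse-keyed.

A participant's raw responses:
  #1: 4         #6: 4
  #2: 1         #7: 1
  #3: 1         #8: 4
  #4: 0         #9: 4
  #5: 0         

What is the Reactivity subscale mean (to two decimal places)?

1.67

Reactivity items: 1, 3, 5.
  item 1: 4
  item 3: 1
  item 5: 0
Sum = 4 + 1 + 0 = 5
Mean = 5 / 3 = 1.67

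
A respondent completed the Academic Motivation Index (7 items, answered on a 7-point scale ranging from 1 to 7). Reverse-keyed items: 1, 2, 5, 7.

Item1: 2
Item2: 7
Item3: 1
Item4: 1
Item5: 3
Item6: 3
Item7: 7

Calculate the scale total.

Reversing items 1, 2, 5, and 7 with 8 − raw:
Total = (8−2) + (8−7) + 1 + 1 + (8−3) + 3 + (8−7)
      = 6 + 1 + 1 + 1 + 5 + 3 + 1 = 18

18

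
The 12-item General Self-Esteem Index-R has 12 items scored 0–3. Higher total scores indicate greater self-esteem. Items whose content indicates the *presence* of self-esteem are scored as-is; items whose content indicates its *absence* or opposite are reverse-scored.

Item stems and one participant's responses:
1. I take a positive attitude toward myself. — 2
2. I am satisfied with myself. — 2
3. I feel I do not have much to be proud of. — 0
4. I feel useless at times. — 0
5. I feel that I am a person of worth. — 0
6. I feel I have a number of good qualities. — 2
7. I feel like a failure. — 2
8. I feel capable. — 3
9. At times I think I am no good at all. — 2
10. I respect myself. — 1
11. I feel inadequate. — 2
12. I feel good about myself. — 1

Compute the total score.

Items 3, 4, 7, 9, 11 describe the absence/opposite of self-esteem → reverse-score.
reversed = (0+3) − raw = 3 − raw.
  item 1: 2
  item 2: 2
  item 3: 3 − 0 = 3
  item 4: 3 − 0 = 3
  item 5: 0
  item 6: 2
  item 7: 3 − 2 = 1
  item 8: 3
  item 9: 3 − 2 = 1
  item 10: 1
  item 11: 3 − 2 = 1
  item 12: 1
Total = 2 + 2 + 3 + 3 + 0 + 2 + 1 + 3 + 1 + 1 + 1 + 1 = 20

20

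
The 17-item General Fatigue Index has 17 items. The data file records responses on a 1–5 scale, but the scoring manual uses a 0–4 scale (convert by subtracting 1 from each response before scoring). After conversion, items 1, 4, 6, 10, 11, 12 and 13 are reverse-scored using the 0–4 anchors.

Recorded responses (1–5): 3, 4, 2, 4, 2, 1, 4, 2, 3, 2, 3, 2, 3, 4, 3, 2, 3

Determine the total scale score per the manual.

36

Convert to 0–4: 2, 3, 1, 3, 1, 0, 3, 1, 2, 1, 2, 1, 2, 3, 2, 1, 2
Reverse-coded (reversed = (0+4) − raw = 4 − raw):
  item 1: 4 − 2 = 2
  item 4: 4 − 3 = 1
  item 6: 4 − 0 = 4
  item 10: 4 − 1 = 3
  item 11: 4 − 2 = 2
  item 12: 4 − 1 = 3
  item 13: 4 − 2 = 2
Scored: 2, 3, 1, 1, 1, 4, 3, 1, 2, 3, 2, 3, 2, 3, 2, 1, 2
Total = 36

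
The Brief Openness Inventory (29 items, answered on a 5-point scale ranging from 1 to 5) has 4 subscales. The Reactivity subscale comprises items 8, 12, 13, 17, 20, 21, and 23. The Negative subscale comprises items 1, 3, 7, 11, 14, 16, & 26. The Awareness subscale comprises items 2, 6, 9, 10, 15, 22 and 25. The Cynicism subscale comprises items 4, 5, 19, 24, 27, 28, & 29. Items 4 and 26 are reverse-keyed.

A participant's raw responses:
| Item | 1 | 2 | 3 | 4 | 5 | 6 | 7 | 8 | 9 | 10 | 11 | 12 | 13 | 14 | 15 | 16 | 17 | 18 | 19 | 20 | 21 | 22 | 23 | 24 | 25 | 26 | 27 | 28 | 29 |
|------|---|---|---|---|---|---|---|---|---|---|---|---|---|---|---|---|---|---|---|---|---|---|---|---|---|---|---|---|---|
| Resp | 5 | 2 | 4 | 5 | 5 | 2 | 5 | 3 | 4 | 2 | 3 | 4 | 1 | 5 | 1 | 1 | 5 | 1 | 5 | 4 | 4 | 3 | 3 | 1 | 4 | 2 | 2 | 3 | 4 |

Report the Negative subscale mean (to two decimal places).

3.86

Negative items: 1, 3, 7, 11, 14, 16, 26.
Of these, item 26 is reverse-keyed; reversed = (1+5) − raw = 6 − raw.
  item 1: 5
  item 3: 4
  item 7: 5
  item 11: 3
  item 14: 5
  item 16: 1
  item 26: 6 − 2 = 4
Sum = 5 + 4 + 5 + 3 + 5 + 1 + 4 = 27
Mean = 27 / 7 = 3.86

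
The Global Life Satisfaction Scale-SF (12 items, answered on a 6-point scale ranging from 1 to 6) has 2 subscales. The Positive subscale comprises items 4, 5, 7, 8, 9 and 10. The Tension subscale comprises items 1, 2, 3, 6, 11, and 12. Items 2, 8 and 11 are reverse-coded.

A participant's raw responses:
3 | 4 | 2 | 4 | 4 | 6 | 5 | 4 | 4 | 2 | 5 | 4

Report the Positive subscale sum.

Positive items: 4, 5, 7, 8, 9, 10.
Of these, item 8 is reverse-coded; on a 1–6 scale, reversed = 7 − raw.
  item 4: 4
  item 5: 4
  item 7: 5
  item 8: 7 − 4 = 3
  item 9: 4
  item 10: 2
Sum = 4 + 4 + 5 + 3 + 4 + 2 = 22

22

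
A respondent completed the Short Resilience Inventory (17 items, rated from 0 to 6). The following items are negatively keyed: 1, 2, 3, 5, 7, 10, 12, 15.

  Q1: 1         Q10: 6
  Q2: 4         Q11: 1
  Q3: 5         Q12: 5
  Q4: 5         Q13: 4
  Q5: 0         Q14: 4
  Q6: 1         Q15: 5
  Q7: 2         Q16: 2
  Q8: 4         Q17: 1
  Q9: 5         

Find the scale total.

47

Reversing items 1, 2, 3, 5, 7, 10, 12 and 15 with 6 − raw:
Total = (6−1) + (6−4) + (6−5) + 5 + (6−0) + 1 + (6−2) + 4 + 5 + (6−6) + 1 + (6−5) + 4 + 4 + (6−5) + 2 + 1
      = 5 + 2 + 1 + 5 + 6 + 1 + 4 + 4 + 5 + 0 + 1 + 1 + 4 + 4 + 1 + 2 + 1 = 47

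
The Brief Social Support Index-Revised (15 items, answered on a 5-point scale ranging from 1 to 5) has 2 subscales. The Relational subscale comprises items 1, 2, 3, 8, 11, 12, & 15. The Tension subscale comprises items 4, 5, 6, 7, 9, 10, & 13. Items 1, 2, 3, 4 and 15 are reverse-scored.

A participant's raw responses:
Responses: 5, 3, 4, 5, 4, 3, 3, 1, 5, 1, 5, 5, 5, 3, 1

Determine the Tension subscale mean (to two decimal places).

Tension items: 4, 5, 6, 7, 9, 10, 13.
Of these, item 4 is reverse-scored; reverse-coded value = 6 − response.
  item 4: 6 − 5 = 1
  item 5: 4
  item 6: 3
  item 7: 3
  item 9: 5
  item 10: 1
  item 13: 5
Sum = 1 + 4 + 3 + 3 + 5 + 1 + 5 = 22
Mean = 22 / 7 = 3.14

3.14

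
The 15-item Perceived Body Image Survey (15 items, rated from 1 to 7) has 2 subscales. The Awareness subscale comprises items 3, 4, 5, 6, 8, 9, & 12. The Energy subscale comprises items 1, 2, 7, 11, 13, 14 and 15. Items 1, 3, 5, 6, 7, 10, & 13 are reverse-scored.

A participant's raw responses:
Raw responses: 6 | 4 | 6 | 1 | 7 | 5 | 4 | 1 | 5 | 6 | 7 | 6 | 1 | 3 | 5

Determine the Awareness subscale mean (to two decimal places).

2.71

Awareness items: 3, 4, 5, 6, 8, 9, 12.
Of these, items 3, 5, & 6 are reverse-scored; on a 1–7 scale, reversed = 8 − raw.
  item 3: 8 − 6 = 2
  item 4: 1
  item 5: 8 − 7 = 1
  item 6: 8 − 5 = 3
  item 8: 1
  item 9: 5
  item 12: 6
Sum = 2 + 1 + 1 + 3 + 1 + 5 + 6 = 19
Mean = 19 / 7 = 2.71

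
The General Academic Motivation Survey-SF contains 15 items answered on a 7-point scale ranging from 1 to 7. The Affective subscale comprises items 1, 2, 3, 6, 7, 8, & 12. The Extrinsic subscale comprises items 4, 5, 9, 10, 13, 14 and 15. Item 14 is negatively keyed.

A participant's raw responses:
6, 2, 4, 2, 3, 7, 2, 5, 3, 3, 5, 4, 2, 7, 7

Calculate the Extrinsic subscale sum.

21

Extrinsic items: 4, 5, 9, 10, 13, 14, 15.
Of these, item 14 is negatively keyed; reverse-coded value = 8 − response.
  item 4: 2
  item 5: 3
  item 9: 3
  item 10: 3
  item 13: 2
  item 14: 8 − 7 = 1
  item 15: 7
Sum = 2 + 3 + 3 + 3 + 2 + 1 + 7 = 21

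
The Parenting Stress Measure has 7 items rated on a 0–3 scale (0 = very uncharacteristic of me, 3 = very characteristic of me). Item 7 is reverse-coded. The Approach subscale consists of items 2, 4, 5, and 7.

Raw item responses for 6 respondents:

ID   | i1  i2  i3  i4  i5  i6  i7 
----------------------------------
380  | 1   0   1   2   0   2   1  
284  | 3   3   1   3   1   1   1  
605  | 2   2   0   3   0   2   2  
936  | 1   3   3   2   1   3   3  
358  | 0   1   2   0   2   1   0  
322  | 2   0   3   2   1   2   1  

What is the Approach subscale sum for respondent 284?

9

Respondent 284 raw: 3, 3, 1, 3, 1, 1, 1.
Approach items: 2, 4, 5, 7.
Reverse-coded (reversed = (0+3) − raw = 3 − raw):
  item 2: 3
  item 4: 3
  item 5: 1
  item 7: 3 − 1 = 2
Sum = 3 + 3 + 1 + 2 = 9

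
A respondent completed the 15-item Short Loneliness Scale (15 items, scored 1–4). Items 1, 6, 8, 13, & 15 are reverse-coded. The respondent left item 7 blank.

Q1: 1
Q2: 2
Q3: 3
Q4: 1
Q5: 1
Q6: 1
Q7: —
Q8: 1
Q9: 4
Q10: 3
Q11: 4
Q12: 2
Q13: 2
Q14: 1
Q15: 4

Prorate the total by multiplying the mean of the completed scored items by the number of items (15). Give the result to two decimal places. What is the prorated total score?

39.64

Reverse-coded (reversed = (1+4) − raw = 5 − raw):
  item 1: 5 − 1 = 4
  item 6: 5 − 1 = 4
  item 8: 5 − 1 = 4
  item 13: 5 − 2 = 3
  item 15: 5 − 4 = 1
Completed scored items (14 of 15): 4, 2, 3, 1, 1, 4, 4, 4, 3, 4, 2, 3, 1, 1; sum = 37.
Person mean = 37 / 14 ≈ 2.6429
Prorated total = (37 / 14) × 15 = 39.64 (to 2 dp)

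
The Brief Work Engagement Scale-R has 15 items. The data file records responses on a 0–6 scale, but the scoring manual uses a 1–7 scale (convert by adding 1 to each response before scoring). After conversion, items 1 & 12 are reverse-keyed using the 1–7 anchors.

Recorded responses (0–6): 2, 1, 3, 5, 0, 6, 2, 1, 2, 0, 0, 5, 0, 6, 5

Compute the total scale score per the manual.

Convert to 1–7: 3, 2, 4, 6, 1, 7, 3, 2, 3, 1, 1, 6, 1, 7, 6
Reverse-coded (reversed = (1+7) − raw = 8 − raw):
  item 1: 8 − 3 = 5
  item 12: 8 − 6 = 2
Scored: 5, 2, 4, 6, 1, 7, 3, 2, 3, 1, 1, 2, 1, 7, 6
Total = 51

51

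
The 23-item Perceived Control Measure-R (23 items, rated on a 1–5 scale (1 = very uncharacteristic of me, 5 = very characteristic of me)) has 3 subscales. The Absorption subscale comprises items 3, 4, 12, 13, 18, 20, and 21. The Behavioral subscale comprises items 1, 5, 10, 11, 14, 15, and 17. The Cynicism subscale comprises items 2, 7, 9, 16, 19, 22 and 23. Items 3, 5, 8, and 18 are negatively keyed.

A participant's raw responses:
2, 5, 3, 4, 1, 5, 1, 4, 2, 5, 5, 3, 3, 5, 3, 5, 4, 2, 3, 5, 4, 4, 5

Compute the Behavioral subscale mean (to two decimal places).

Behavioral items: 1, 5, 10, 11, 14, 15, 17.
Of these, item 5 is negatively keyed; on a 1–5 scale, reversed = 6 − raw.
  item 1: 2
  item 5: 6 − 1 = 5
  item 10: 5
  item 11: 5
  item 14: 5
  item 15: 3
  item 17: 4
Sum = 2 + 5 + 5 + 5 + 5 + 3 + 4 = 29
Mean = 29 / 7 = 4.14

4.14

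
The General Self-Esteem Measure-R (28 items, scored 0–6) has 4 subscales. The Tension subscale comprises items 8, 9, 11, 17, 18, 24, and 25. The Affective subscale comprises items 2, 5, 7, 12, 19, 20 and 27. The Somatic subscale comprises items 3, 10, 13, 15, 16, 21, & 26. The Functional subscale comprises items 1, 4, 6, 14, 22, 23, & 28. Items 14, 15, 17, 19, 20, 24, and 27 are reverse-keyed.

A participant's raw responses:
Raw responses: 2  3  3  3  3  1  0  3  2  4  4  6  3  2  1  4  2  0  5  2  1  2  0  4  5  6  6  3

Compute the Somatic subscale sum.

26

Somatic items: 3, 10, 13, 15, 16, 21, 26.
Of these, item 15 is reverse-keyed; on a 0–6 scale, reversed = 6 − raw.
  item 3: 3
  item 10: 4
  item 13: 3
  item 15: 6 − 1 = 5
  item 16: 4
  item 21: 1
  item 26: 6
Sum = 3 + 4 + 3 + 5 + 4 + 1 + 6 = 26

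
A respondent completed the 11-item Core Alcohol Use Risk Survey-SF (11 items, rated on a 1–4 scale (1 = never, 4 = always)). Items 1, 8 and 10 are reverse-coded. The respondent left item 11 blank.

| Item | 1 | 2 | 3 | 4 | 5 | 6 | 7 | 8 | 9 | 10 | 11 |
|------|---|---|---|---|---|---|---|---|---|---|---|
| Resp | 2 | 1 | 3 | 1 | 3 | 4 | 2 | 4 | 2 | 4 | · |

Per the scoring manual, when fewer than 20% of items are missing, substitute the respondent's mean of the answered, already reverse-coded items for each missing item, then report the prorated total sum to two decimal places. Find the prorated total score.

23.10

Reverse-coded (on a 1–4 scale, reversed = 5 − raw):
  item 1: 5 − 2 = 3
  item 8: 5 − 4 = 1
  item 10: 5 − 4 = 1
Completed scored items (10 of 11): 3, 1, 3, 1, 3, 4, 2, 1, 2, 1; sum = 21.
Person mean = 21 / 10 ≈ 2.1000
Prorated total = (21 / 10) × 11 = 23.10 (to 2 dp)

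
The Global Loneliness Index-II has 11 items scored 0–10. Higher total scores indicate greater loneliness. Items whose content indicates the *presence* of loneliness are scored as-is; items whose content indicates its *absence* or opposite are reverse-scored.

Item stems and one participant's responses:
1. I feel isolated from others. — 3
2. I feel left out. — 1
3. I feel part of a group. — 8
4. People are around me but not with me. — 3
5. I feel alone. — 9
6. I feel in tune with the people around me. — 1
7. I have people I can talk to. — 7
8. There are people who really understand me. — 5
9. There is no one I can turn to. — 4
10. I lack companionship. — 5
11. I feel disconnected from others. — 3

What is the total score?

47

Items 3, 6, 7, 8 describe the absence/opposite of loneliness → reverse-score.
reversed = (0+10) − raw = 10 − raw.
  item 1: 3
  item 2: 1
  item 3: 10 − 8 = 2
  item 4: 3
  item 5: 9
  item 6: 10 − 1 = 9
  item 7: 10 − 7 = 3
  item 8: 10 − 5 = 5
  item 9: 4
  item 10: 5
  item 11: 3
Total = 3 + 1 + 2 + 3 + 9 + 9 + 3 + 5 + 4 + 5 + 3 = 47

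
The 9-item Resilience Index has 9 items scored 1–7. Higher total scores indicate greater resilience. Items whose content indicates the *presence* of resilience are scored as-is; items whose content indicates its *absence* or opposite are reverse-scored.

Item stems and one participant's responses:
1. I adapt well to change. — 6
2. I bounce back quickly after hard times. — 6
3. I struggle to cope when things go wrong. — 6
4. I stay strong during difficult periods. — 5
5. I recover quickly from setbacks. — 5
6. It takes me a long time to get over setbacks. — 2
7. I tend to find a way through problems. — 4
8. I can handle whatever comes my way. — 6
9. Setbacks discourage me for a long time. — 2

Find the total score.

Items 3, 6, 9 describe the absence/opposite of resilience → reverse-score.
reversed = (1+7) − raw = 8 − raw.
  item 1: 6
  item 2: 6
  item 3: 8 − 6 = 2
  item 4: 5
  item 5: 5
  item 6: 8 − 2 = 6
  item 7: 4
  item 8: 6
  item 9: 8 − 2 = 6
Total = 6 + 6 + 2 + 5 + 5 + 6 + 4 + 6 + 6 = 46

46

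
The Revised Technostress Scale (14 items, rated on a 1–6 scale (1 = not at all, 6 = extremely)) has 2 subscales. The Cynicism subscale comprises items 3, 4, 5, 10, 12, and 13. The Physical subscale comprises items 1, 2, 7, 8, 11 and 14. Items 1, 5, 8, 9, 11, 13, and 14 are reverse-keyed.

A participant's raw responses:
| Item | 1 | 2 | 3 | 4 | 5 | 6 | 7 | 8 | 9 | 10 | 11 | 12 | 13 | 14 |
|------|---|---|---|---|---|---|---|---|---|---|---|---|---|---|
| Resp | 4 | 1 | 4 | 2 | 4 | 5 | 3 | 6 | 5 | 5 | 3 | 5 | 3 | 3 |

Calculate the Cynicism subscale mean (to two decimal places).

3.83

Cynicism items: 3, 4, 5, 10, 12, 13.
Of these, items 5 and 13 are reverse-keyed; on a 1–6 scale, reversed = 7 − raw.
  item 3: 4
  item 4: 2
  item 5: 7 − 4 = 3
  item 10: 5
  item 12: 5
  item 13: 7 − 3 = 4
Sum = 4 + 2 + 3 + 5 + 5 + 4 = 23
Mean = 23 / 6 = 3.83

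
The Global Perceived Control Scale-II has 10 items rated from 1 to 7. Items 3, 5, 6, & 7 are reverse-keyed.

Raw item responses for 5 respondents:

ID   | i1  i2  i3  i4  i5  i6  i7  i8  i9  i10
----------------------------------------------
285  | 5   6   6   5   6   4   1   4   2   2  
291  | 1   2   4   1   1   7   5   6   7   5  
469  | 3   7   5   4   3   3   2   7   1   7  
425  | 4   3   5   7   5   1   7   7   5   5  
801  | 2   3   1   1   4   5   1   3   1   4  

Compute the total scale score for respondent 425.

45

Respondent 425 raw: 4, 3, 5, 7, 5, 1, 7, 7, 5, 5.
Reverse-coded (on a 1–7 scale, reversed = 8 − raw):
  item 1: 4
  item 2: 3
  item 3: 8 − 5 = 3
  item 4: 7
  item 5: 8 − 5 = 3
  item 6: 8 − 1 = 7
  item 7: 8 − 7 = 1
  item 8: 7
  item 9: 5
  item 10: 5
Sum = 4 + 3 + 3 + 7 + 3 + 7 + 1 + 7 + 5 + 5 = 45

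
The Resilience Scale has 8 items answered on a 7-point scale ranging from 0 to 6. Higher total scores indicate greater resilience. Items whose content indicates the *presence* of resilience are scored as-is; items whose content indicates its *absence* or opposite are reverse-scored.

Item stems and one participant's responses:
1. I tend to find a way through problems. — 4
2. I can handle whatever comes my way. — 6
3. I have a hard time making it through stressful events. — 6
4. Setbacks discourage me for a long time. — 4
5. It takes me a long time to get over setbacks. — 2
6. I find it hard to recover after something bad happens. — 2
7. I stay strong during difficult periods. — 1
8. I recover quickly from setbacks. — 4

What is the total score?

Items 3, 4, 5, 6 describe the absence/opposite of resilience → reverse-score.
on a 0–6 scale, reversed = 6 − raw.
  item 1: 4
  item 2: 6
  item 3: 6 − 6 = 0
  item 4: 6 − 4 = 2
  item 5: 6 − 2 = 4
  item 6: 6 − 2 = 4
  item 7: 1
  item 8: 4
Total = 4 + 6 + 0 + 2 + 4 + 4 + 1 + 4 = 25

25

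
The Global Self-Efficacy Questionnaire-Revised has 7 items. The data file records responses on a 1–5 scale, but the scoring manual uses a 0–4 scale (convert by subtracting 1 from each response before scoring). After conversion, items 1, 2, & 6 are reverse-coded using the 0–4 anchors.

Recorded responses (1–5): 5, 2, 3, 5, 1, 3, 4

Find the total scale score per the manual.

14

Convert to 0–4: 4, 1, 2, 4, 0, 2, 3
Reverse-coded (reversed = (0+4) − raw = 4 − raw):
  item 1: 4 − 4 = 0
  item 2: 4 − 1 = 3
  item 6: 4 − 2 = 2
Scored: 0, 3, 2, 4, 0, 2, 3
Total = 14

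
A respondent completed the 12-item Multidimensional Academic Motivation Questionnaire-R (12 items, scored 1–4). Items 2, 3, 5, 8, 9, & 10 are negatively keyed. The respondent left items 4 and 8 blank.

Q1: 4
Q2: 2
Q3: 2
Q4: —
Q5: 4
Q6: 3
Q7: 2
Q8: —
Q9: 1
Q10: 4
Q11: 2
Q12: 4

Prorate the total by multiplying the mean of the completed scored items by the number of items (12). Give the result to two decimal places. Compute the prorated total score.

Reverse-coded (reversed = (1+4) − raw = 5 − raw):
  item 2: 5 − 2 = 3
  item 3: 5 − 2 = 3
  item 5: 5 − 4 = 1
  item 9: 5 − 1 = 4
  item 10: 5 − 4 = 1
Completed scored items (10 of 12): 4, 3, 3, 1, 3, 2, 4, 1, 2, 4; sum = 27.
Person mean = 27 / 10 ≈ 2.7000
Prorated total = (27 / 10) × 12 = 32.40 (to 2 dp)

32.40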